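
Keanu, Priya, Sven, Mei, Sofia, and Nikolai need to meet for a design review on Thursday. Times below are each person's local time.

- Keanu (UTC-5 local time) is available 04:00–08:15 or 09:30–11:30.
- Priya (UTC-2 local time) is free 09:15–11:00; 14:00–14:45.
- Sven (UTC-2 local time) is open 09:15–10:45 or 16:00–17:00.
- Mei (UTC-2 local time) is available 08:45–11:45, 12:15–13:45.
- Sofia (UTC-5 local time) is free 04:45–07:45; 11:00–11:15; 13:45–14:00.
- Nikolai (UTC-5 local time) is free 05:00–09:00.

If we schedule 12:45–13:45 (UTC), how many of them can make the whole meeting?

2

Keanu in UTC: 09:00-13:15, 14:30-16:30 (add 5h to convert from UTC-5).
Priya in UTC: 11:15-13:00, 16:00-16:45 (add 2h to convert from UTC-2).
Sven in UTC: 11:15-12:45, 18:00-19:00 (add 2h to convert from UTC-2).
Mei in UTC: 10:45-13:45, 14:15-15:45 (add 2h to convert from UTC-2).
Sofia in UTC: 09:45-12:45, 16:00-16:15, 18:45-19:00 (add 5h to convert from UTC-5).
Nikolai in UTC: 10:00-14:00 (add 5h to convert from UTC-5).
Mei and Nikolai can make the full 12:45-13:45 slot — that's 2.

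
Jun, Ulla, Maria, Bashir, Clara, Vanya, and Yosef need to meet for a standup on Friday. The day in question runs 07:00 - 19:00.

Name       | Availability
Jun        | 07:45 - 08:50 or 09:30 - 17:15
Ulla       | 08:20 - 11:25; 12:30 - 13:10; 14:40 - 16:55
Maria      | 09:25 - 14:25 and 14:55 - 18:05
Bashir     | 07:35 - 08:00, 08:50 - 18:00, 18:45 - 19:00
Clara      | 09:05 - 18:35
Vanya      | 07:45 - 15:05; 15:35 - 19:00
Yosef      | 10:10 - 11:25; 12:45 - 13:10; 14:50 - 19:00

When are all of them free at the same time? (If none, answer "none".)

Jun ∩ Ulla: 08:20-08:50, 09:30-11:25, 12:30-13:10, 14:40-16:55.
Jun ∩ Ulla ∩ Maria: 09:30-11:25, 12:30-13:10, 14:55-16:55.
Jun ∩ Ulla ∩ Maria ∩ Bashir: 09:30-11:25, 12:30-13:10, 14:55-16:55.
Jun ∩ Ulla ∩ Maria ∩ Bashir ∩ Clara: 09:30-11:25, 12:30-13:10, 14:55-16:55.
Jun ∩ Ulla ∩ Maria ∩ Bashir ∩ Clara ∩ Vanya: 09:30-11:25, 12:30-13:10, 14:55-15:05, 15:35-16:55.
Jun ∩ Ulla ∩ Maria ∩ Bashir ∩ Clara ∩ Vanya ∩ Yosef: 10:10-11:25, 12:45-13:10, 14:55-15:05, 15:35-16:55.

10:10-11:25, 12:45-13:10, 14:55-15:05, 15:35-16:55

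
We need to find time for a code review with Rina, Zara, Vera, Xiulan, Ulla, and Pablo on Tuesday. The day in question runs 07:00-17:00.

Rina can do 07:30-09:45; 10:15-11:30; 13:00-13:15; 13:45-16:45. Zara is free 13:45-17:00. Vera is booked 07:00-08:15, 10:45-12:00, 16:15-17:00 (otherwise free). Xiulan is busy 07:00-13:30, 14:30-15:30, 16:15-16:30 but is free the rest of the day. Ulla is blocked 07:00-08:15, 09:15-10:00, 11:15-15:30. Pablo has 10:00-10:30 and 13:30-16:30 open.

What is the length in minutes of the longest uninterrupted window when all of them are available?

45

Rina free: 07:30-09:45, 10:15-11:30, 13:00-13:15, 13:45-16:45.
Zara free: 13:45-17:00.
Vera free: 08:15-10:45, 12:00-16:15 (invert busy blocks within the working day).
Xiulan free: 13:30-14:30, 15:30-16:15, 16:30-17:00 (invert busy blocks within the working day).
Ulla free: 08:15-09:15, 10:00-11:15, 15:30-17:00 (invert busy blocks within the working day).
Pablo free: 10:00-10:30, 13:30-16:30.
Rina ∩ Zara: 13:45-16:45.
Rina ∩ Zara ∩ Vera: 13:45-16:15.
Rina ∩ Zara ∩ Vera ∩ Xiulan: 13:45-14:30, 15:30-16:15.
Rina ∩ Zara ∩ Vera ∩ Xiulan ∩ Ulla: 15:30-16:15.
Rina ∩ Zara ∩ Vera ∩ Xiulan ∩ Ulla ∩ Pablo: 15:30-16:15.
The longest is 15:30-16:15 at 45 minutes.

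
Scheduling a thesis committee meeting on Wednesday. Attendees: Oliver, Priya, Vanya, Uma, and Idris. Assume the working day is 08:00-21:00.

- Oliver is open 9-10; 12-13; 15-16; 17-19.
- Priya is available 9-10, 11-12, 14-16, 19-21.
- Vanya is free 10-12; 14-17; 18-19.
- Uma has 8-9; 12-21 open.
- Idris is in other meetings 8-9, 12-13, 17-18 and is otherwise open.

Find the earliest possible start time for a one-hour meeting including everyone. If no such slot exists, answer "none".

15:00

Oliver free: 09:00-10:00, 12:00-13:00, 15:00-16:00, 17:00-19:00.
Priya free: 09:00-10:00, 11:00-12:00, 14:00-16:00, 19:00-21:00.
Vanya free: 10:00-12:00, 14:00-17:00, 18:00-19:00.
Uma free: 08:00-09:00, 12:00-21:00.
Idris free: 09:00-12:00, 13:00-17:00, 18:00-21:00 (invert busy blocks within the working day).
Oliver ∩ Priya: 09:00-10:00, 15:00-16:00.
Oliver ∩ Priya ∩ Vanya: 15:00-16:00.
Oliver ∩ Priya ∩ Vanya ∩ Uma: 15:00-16:00.
Oliver ∩ Priya ∩ Vanya ∩ Uma ∩ Idris: 15:00-16:00.
The first common window of at least 60 minutes is 15:00-16:00, so the earliest start is 15:00.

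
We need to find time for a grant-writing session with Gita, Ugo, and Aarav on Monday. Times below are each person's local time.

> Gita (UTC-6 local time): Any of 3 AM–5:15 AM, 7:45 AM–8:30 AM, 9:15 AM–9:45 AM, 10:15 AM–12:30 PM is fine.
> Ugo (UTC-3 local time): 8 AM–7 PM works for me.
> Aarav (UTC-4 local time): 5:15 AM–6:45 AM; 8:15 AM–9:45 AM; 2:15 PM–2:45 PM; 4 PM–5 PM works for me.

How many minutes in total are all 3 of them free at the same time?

15

Gita in UTC: 09:00-11:15, 13:45-14:30, 15:15-15:45, 16:15-18:30 (add 6h to convert from UTC-6).
Ugo in UTC: 11:00-22:00 (add 3h to convert from UTC-3).
Aarav in UTC: 09:15-10:45, 12:15-13:45, 18:15-18:45, 20:00-21:00 (add 4h to convert from UTC-4).
Gita ∩ Ugo: 11:00-11:15, 13:45-14:30, 15:15-15:45, 16:15-18:30.
Gita ∩ Ugo ∩ Aarav: 18:15-18:30.
Those are the intersection windows.
That's a single block of 15 minutes.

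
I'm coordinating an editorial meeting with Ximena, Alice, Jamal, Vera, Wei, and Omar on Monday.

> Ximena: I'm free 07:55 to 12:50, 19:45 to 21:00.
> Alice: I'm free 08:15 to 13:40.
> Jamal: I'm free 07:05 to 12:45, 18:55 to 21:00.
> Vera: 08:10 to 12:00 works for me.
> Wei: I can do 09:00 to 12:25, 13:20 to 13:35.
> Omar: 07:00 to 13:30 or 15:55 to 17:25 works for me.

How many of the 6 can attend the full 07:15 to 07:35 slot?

Jamal and Omar can make the full 07:15-07:35 slot — that's 2.

2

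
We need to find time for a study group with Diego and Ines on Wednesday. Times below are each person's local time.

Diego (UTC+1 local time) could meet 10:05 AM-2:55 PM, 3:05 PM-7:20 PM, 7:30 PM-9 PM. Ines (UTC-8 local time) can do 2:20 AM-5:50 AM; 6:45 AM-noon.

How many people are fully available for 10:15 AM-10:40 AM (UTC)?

Diego in UTC: 09:05-13:55, 14:05-18:20, 18:30-20:00 (subtract 1h to convert from UTC+1).
Ines in UTC: 10:20-13:50, 14:45-20:00 (add 8h to convert from UTC-8).
Diego can make the full 10:15-10:40 slot — that's 1.

1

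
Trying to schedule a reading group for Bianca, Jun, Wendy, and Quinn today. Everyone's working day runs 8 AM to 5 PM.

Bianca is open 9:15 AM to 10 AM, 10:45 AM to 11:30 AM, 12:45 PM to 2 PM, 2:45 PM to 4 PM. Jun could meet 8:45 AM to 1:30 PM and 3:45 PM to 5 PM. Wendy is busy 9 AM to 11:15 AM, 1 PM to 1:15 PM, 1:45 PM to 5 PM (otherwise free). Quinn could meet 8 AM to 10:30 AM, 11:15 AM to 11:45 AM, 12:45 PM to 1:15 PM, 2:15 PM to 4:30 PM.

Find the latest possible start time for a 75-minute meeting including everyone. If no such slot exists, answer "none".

none

Bianca free: 09:15-10:00, 10:45-11:30, 12:45-14:00, 14:45-16:00.
Jun free: 08:45-13:30, 15:45-17:00.
Wendy free: 08:00-09:00, 11:15-13:00, 13:15-13:45 (invert busy blocks within the working day).
Quinn free: 08:00-10:30, 11:15-11:45, 12:45-13:15, 14:15-16:30.
Bianca ∩ Jun: 09:15-10:00, 10:45-11:30, 12:45-13:30, 15:45-16:00.
Bianca ∩ Jun ∩ Wendy: 11:15-11:30, 12:45-13:00, 13:15-13:30.
Bianca ∩ Jun ∩ Wendy ∩ Quinn: 11:15-11:30, 12:45-13:00.
No common window is at least 75 minutes long.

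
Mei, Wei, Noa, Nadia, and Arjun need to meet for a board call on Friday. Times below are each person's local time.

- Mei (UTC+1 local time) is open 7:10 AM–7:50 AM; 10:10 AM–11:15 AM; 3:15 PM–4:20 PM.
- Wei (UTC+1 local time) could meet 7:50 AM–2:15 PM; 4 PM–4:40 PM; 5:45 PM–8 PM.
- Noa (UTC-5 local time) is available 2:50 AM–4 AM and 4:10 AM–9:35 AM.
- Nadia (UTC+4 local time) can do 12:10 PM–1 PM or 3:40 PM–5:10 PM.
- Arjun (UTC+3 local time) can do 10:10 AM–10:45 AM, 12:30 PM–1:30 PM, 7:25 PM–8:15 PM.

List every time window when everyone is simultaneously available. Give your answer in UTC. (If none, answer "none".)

none

Mei in UTC: 06:10-06:50, 09:10-10:15, 14:15-15:20 (subtract 1h to convert from UTC+1).
Wei in UTC: 06:50-13:15, 15:00-15:40, 16:45-19:00 (subtract 1h to convert from UTC+1).
Noa in UTC: 07:50-09:00, 09:10-14:35 (add 5h to convert from UTC-5).
Nadia in UTC: 08:10-09:00, 11:40-13:10 (subtract 4h to convert from UTC+4).
Arjun in UTC: 07:10-07:45, 09:30-10:30, 16:25-17:15 (subtract 3h to convert from UTC+3).
Mei ∩ Wei: 09:10-10:15, 15:00-15:20.
Mei ∩ Wei ∩ Noa: 09:10-10:15.
Mei ∩ Wei ∩ Noa ∩ Nadia: ∅.
Mei ∩ Wei ∩ Noa ∩ Nadia ∩ Arjun: ∅.
There is no time when everyone is free.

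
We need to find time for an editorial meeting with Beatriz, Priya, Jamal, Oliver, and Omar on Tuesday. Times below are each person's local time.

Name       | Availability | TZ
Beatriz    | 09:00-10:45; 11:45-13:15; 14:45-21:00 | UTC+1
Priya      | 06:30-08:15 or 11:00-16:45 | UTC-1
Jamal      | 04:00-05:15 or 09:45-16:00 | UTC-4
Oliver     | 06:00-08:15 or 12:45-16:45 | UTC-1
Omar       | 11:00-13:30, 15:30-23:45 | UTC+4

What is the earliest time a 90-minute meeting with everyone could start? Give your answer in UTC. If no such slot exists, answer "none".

13:45

Beatriz in UTC: 08:00-09:45, 10:45-12:15, 13:45-20:00 (subtract 1h to convert from UTC+1).
Priya in UTC: 07:30-09:15, 12:00-17:45 (add 1h to convert from UTC-1).
Jamal in UTC: 08:00-09:15, 13:45-20:00 (add 4h to convert from UTC-4).
Oliver in UTC: 07:00-09:15, 13:45-17:45 (add 1h to convert from UTC-1).
Omar in UTC: 07:00-09:30, 11:30-19:45 (subtract 4h to convert from UTC+4).
Beatriz ∩ Priya: 08:00-09:15, 12:00-12:15, 13:45-17:45.
Beatriz ∩ Priya ∩ Jamal: 08:00-09:15, 13:45-17:45.
Beatriz ∩ Priya ∩ Jamal ∩ Oliver: 08:00-09:15, 13:45-17:45.
Beatriz ∩ Priya ∩ Jamal ∩ Oliver ∩ Omar: 08:00-09:15, 13:45-17:45.
The first common window of at least 90 minutes is 13:45-17:45, so the earliest start is 13:45.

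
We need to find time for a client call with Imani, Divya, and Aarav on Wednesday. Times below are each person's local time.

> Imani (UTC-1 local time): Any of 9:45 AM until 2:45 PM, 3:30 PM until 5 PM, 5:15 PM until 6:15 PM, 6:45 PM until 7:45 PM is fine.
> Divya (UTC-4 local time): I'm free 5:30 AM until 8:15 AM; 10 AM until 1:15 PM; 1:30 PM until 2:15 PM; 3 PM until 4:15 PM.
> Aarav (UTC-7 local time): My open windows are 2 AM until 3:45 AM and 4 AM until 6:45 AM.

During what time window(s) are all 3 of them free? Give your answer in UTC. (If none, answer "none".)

Imani in UTC: 10:45-15:45, 16:30-18:00, 18:15-19:15, 19:45-20:45 (add 1h to convert from UTC-1).
Divya in UTC: 09:30-12:15, 14:00-17:15, 17:30-18:15, 19:00-20:15 (add 4h to convert from UTC-4).
Aarav in UTC: 09:00-10:45, 11:00-13:45 (add 7h to convert from UTC-7).
Imani ∩ Divya: 10:45-12:15, 14:00-15:45, 16:30-17:15, 17:30-18:00, 19:00-19:15, 19:45-20:15.
Imani ∩ Divya ∩ Aarav: 11:00-12:15.

11:00-12:15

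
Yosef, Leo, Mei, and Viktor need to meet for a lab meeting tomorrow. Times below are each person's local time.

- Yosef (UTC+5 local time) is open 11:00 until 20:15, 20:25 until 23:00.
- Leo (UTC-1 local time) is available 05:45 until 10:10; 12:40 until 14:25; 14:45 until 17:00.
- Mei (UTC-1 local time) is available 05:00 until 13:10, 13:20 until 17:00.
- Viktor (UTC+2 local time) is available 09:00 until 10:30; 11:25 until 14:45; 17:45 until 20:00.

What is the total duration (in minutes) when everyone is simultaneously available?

330

Yosef in UTC: 06:00-15:15, 15:25-18:00 (subtract 5h to convert from UTC+5).
Leo in UTC: 06:45-11:10, 13:40-15:25, 15:45-18:00 (add 1h to convert from UTC-1).
Mei in UTC: 06:00-14:10, 14:20-18:00 (add 1h to convert from UTC-1).
Viktor in UTC: 07:00-08:30, 09:25-12:45, 15:45-18:00 (subtract 2h to convert from UTC+2).
Yosef ∩ Leo: 06:45-11:10, 13:40-15:15, 15:45-18:00.
Yosef ∩ Leo ∩ Mei: 06:45-11:10, 13:40-14:10, 14:20-15:15, 15:45-18:00.
Yosef ∩ Leo ∩ Mei ∩ Viktor: 07:00-08:30, 09:25-11:10, 15:45-18:00.
Summing the common windows: 90 + 105 + 135 = 330 minutes.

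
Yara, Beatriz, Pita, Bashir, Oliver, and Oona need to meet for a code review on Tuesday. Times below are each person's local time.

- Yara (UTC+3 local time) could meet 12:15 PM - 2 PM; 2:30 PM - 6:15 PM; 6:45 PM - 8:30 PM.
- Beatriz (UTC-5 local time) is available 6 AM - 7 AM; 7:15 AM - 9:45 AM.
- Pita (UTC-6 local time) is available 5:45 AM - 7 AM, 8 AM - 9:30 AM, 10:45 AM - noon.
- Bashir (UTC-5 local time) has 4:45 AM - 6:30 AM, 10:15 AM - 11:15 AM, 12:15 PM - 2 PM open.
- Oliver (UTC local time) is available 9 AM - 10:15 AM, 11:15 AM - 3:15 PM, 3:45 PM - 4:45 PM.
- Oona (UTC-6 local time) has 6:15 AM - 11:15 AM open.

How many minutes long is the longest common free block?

Yara in UTC: 09:15-11:00, 11:30-15:15, 15:45-17:30 (subtract 3h to convert from UTC+3).
Beatriz in UTC: 11:00-12:00, 12:15-14:45 (add 5h to convert from UTC-5).
Pita in UTC: 11:45-13:00, 14:00-15:30, 16:45-18:00 (add 6h to convert from UTC-6).
Bashir in UTC: 09:45-11:30, 15:15-16:15, 17:15-19:00 (add 5h to convert from UTC-5).
Oliver in UTC: 09:00-10:15, 11:15-15:15, 15:45-16:45.
Oona in UTC: 12:15-17:15 (add 6h to convert from UTC-6).
Yara ∩ Beatriz: 11:30-12:00, 12:15-14:45.
Yara ∩ Beatriz ∩ Pita: 11:45-12:00, 12:15-13:00, 14:00-14:45.
Yara ∩ Beatriz ∩ Pita ∩ Bashir: ∅.
Yara ∩ Beatriz ∩ Pita ∩ Bashir ∩ Oliver: ∅.
Yara ∩ Beatriz ∩ Pita ∩ Bashir ∩ Oliver ∩ Oona: ∅.
There is no time when everyone is free.
No common window exists, so the longest block is 0 minutes.

0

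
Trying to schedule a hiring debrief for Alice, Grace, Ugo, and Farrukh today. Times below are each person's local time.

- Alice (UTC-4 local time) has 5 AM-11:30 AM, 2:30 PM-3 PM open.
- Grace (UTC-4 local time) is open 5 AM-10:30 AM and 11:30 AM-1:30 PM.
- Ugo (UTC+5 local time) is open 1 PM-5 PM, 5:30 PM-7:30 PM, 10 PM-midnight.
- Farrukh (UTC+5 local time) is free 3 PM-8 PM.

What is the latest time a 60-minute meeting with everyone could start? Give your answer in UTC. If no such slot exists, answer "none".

Alice in UTC: 09:00-15:30, 18:30-19:00 (add 4h to convert from UTC-4).
Grace in UTC: 09:00-14:30, 15:30-17:30 (add 4h to convert from UTC-4).
Ugo in UTC: 08:00-12:00, 12:30-14:30, 17:00-19:00 (subtract 5h to convert from UTC+5).
Farrukh in UTC: 10:00-15:00 (subtract 5h to convert from UTC+5).
Alice ∩ Grace: 09:00-14:30.
Alice ∩ Grace ∩ Ugo: 09:00-12:00, 12:30-14:30.
Alice ∩ Grace ∩ Ugo ∩ Farrukh: 10:00-12:00, 12:30-14:30.
The last common window of at least 60 minutes is 12:30-14:30; a 60-minute meeting can start as late as 13:30 and still end by 14:30.

13:30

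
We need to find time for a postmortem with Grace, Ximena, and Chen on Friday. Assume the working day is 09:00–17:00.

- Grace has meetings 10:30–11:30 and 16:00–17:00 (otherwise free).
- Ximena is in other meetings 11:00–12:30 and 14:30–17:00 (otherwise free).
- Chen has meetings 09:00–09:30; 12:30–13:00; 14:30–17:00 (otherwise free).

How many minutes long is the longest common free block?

Grace free: 09:00-10:30, 11:30-16:00 (invert busy blocks within the working day).
Ximena free: 09:00-11:00, 12:30-14:30 (invert busy blocks within the working day).
Chen free: 09:30-12:30, 13:00-14:30 (invert busy blocks within the working day).
Grace ∩ Ximena: 09:00-10:30, 12:30-14:30.
Grace ∩ Ximena ∩ Chen: 09:30-10:30, 13:00-14:30.
The longest is 13:00-14:30 at 90 minutes.

90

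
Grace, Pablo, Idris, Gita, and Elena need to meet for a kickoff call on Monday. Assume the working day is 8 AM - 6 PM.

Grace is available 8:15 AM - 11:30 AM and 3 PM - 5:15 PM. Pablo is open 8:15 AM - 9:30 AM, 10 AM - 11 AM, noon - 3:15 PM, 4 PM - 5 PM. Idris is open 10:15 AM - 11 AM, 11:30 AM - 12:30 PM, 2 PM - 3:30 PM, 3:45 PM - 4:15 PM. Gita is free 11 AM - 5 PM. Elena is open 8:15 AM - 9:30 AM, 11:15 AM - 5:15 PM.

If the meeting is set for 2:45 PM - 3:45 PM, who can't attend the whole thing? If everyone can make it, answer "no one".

Grace, Idris, Pablo

Grace: not fully free for 14:45-15:45. Pablo: not fully free for 14:45-15:45. Idris: not fully free for 14:45-15:45. Gita: free for 14:45-15:45. Elena: free for 14:45-15:45.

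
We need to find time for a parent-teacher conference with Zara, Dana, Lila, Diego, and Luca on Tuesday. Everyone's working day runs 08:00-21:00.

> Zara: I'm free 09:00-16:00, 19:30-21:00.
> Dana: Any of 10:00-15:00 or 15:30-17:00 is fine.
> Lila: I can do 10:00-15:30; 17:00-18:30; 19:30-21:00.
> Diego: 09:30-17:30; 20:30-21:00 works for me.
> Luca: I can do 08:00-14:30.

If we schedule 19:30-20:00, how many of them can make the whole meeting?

2

Zara and Lila can make the full 19:30-20:00 slot — that's 2.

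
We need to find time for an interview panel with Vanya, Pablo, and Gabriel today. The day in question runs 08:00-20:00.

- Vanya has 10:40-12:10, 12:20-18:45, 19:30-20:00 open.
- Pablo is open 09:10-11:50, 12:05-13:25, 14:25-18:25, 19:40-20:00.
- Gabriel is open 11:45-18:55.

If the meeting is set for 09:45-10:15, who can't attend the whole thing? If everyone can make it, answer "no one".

Vanya: not fully free for 09:45-10:15. Pablo: free for 09:45-10:15. Gabriel: not fully free for 09:45-10:15.

Gabriel, Vanya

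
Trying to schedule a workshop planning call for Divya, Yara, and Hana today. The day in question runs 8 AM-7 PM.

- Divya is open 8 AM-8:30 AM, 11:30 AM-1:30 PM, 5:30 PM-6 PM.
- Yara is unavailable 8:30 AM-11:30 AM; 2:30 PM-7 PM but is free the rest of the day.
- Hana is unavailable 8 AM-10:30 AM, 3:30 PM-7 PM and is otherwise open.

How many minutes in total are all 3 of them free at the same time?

120

Divya free: 08:00-08:30, 11:30-13:30, 17:30-18:00.
Yara free: 08:00-08:30, 11:30-14:30 (invert busy blocks within the working day).
Hana free: 10:30-15:30 (invert busy blocks within the working day).
Divya ∩ Yara: 08:00-08:30, 11:30-13:30.
Divya ∩ Yara ∩ Hana: 11:30-13:30.
Those are the intersection windows.
That's a single block of 120 minutes.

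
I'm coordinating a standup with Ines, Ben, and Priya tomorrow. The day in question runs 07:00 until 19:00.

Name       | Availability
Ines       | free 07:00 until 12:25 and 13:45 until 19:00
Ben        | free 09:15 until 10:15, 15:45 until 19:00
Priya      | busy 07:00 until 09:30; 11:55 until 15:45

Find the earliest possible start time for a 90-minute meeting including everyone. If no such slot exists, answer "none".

15:45

Ines free: 07:00-12:25, 13:45-19:00.
Ben free: 09:15-10:15, 15:45-19:00.
Priya free: 09:30-11:55, 15:45-19:00 (invert busy blocks within the working day).
Ines ∩ Ben: 09:15-10:15, 15:45-19:00.
Ines ∩ Ben ∩ Priya: 09:30-10:15, 15:45-19:00.
The first common window of at least 90 minutes is 15:45-19:00, so the earliest start is 15:45.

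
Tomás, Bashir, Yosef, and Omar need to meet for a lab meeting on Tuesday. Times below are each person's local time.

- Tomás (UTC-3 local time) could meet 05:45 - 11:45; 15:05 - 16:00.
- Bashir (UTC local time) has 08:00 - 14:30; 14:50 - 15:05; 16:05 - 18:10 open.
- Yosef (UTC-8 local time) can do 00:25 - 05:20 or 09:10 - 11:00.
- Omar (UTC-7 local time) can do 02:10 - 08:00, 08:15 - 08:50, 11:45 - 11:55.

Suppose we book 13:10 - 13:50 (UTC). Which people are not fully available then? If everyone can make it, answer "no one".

Tomás in UTC: 08:45-14:45, 18:05-19:00 (add 3h to convert from UTC-3).
Bashir in UTC: 08:00-14:30, 14:50-15:05, 16:05-18:10.
Yosef in UTC: 08:25-13:20, 17:10-19:00 (add 8h to convert from UTC-8).
Omar in UTC: 09:10-15:00, 15:15-15:50, 18:45-18:55 (add 7h to convert from UTC-7).
Tomás: free for 13:10-13:50. Bashir: free for 13:10-13:50. Yosef: not fully free for 13:10-13:50. Omar: free for 13:10-13:50.

Yosef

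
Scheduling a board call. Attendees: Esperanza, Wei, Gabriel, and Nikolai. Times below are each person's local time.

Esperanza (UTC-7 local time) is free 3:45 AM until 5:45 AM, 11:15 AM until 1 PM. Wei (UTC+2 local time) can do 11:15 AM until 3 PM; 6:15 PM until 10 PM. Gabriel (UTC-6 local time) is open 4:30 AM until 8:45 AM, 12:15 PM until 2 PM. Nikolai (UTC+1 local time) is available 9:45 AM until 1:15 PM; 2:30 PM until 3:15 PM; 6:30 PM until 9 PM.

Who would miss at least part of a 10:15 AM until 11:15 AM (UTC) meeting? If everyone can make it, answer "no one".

Esperanza, Gabriel

Esperanza in UTC: 10:45-12:45, 18:15-20:00 (add 7h to convert from UTC-7).
Wei in UTC: 09:15-13:00, 16:15-20:00 (subtract 2h to convert from UTC+2).
Gabriel in UTC: 10:30-14:45, 18:15-20:00 (add 6h to convert from UTC-6).
Nikolai in UTC: 08:45-12:15, 13:30-14:15, 17:30-20:00 (subtract 1h to convert from UTC+1).
Esperanza: not fully free for 10:15-11:15. Wei: free for 10:15-11:15. Gabriel: not fully free for 10:15-11:15. Nikolai: free for 10:15-11:15.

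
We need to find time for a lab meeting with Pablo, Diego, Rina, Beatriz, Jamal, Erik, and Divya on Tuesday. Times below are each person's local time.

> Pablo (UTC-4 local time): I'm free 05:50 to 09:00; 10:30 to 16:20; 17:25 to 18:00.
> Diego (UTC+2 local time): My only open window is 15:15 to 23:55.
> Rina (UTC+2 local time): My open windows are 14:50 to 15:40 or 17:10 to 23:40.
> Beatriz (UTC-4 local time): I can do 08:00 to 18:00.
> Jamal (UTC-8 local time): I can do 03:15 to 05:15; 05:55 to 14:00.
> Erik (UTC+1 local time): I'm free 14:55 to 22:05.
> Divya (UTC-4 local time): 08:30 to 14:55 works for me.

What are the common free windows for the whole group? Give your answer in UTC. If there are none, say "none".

Pablo in UTC: 09:50-13:00, 14:30-20:20, 21:25-22:00 (add 4h to convert from UTC-4).
Diego in UTC: 13:15-21:55 (subtract 2h to convert from UTC+2).
Rina in UTC: 12:50-13:40, 15:10-21:40 (subtract 2h to convert from UTC+2).
Beatriz in UTC: 12:00-22:00 (add 4h to convert from UTC-4).
Jamal in UTC: 11:15-13:15, 13:55-22:00 (add 8h to convert from UTC-8).
Erik in UTC: 13:55-21:05 (subtract 1h to convert from UTC+1).
Divya in UTC: 12:30-18:55 (add 4h to convert from UTC-4).
Pablo ∩ Diego: 14:30-20:20, 21:25-21:55.
Pablo ∩ Diego ∩ Rina: 15:10-20:20, 21:25-21:40.
Pablo ∩ Diego ∩ Rina ∩ Beatriz: 15:10-20:20, 21:25-21:40.
Pablo ∩ Diego ∩ Rina ∩ Beatriz ∩ Jamal: 15:10-20:20, 21:25-21:40.
Pablo ∩ Diego ∩ Rina ∩ Beatriz ∩ Jamal ∩ Erik: 15:10-20:20.
Pablo ∩ Diego ∩ Rina ∩ Beatriz ∩ Jamal ∩ Erik ∩ Divya: 15:10-18:55.

15:10-18:55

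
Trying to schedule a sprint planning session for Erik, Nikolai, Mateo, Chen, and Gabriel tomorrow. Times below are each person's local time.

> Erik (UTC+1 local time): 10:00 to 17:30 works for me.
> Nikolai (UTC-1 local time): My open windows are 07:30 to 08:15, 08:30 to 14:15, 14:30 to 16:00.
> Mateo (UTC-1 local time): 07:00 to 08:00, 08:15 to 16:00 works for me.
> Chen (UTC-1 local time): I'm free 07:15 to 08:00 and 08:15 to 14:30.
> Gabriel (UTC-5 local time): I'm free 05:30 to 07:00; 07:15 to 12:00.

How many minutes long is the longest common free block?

Erik in UTC: 09:00-16:30 (subtract 1h to convert from UTC+1).
Nikolai in UTC: 08:30-09:15, 09:30-15:15, 15:30-17:00 (add 1h to convert from UTC-1).
Mateo in UTC: 08:00-09:00, 09:15-17:00 (add 1h to convert from UTC-1).
Chen in UTC: 08:15-09:00, 09:15-15:30 (add 1h to convert from UTC-1).
Gabriel in UTC: 10:30-12:00, 12:15-17:00 (add 5h to convert from UTC-5).
Erik ∩ Nikolai: 09:00-09:15, 09:30-15:15, 15:30-16:30.
Erik ∩ Nikolai ∩ Mateo: 09:30-15:15, 15:30-16:30.
Erik ∩ Nikolai ∩ Mateo ∩ Chen: 09:30-15:15.
Erik ∩ Nikolai ∩ Mateo ∩ Chen ∩ Gabriel: 10:30-12:00, 12:15-15:15.
The longest is 12:15-15:15 at 180 minutes.

180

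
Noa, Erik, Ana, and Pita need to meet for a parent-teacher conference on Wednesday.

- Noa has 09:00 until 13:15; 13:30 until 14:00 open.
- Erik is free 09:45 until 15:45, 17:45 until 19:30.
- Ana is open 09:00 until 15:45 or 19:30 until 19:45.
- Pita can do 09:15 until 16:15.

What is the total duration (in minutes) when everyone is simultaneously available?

240

Noa ∩ Erik: 09:45-13:15, 13:30-14:00.
Noa ∩ Erik ∩ Ana: 09:45-13:15, 13:30-14:00.
Noa ∩ Erik ∩ Ana ∩ Pita: 09:45-13:15, 13:30-14:00.
Summing the common windows: 210 + 30 = 240 minutes.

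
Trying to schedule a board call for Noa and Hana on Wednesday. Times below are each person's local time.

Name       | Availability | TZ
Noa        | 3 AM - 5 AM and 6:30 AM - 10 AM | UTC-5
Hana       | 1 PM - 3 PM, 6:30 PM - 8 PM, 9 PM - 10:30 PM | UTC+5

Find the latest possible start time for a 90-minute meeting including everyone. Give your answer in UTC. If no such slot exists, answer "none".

Noa in UTC: 08:00-10:00, 11:30-15:00 (add 5h to convert from UTC-5).
Hana in UTC: 08:00-10:00, 13:30-15:00, 16:00-17:30 (subtract 5h to convert from UTC+5).
Noa ∩ Hana: 08:00-10:00, 13:30-15:00.
Those are the intersection windows.
The last common window of at least 90 minutes is 13:30-15:00; a 90-minute meeting can start as late as 13:30 and still end by 15:00.

13:30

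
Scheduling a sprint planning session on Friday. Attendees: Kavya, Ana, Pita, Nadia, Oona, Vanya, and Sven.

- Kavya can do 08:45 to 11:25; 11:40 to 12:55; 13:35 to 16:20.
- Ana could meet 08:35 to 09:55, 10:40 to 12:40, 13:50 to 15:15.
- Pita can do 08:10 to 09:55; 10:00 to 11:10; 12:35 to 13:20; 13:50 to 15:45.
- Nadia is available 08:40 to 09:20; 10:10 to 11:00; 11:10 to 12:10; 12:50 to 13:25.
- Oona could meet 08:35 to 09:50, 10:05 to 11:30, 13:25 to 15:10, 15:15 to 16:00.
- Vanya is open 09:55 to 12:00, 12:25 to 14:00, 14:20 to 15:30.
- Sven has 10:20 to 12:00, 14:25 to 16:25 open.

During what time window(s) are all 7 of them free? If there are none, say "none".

Kavya ∩ Ana: 08:45-09:55, 10:40-11:25, 11:40-12:40, 13:50-15:15.
Kavya ∩ Ana ∩ Pita: 08:45-09:55, 10:40-11:10, 12:35-12:40, 13:50-15:15.
Kavya ∩ Ana ∩ Pita ∩ Nadia: 08:45-09:20, 10:40-11:00.
Kavya ∩ Ana ∩ Pita ∩ Nadia ∩ Oona: 08:45-09:20, 10:40-11:00.
Kavya ∩ Ana ∩ Pita ∩ Nadia ∩ Oona ∩ Vanya: 10:40-11:00.
Kavya ∩ Ana ∩ Pita ∩ Nadia ∩ Oona ∩ Vanya ∩ Sven: 10:40-11:00.

10:40-11:00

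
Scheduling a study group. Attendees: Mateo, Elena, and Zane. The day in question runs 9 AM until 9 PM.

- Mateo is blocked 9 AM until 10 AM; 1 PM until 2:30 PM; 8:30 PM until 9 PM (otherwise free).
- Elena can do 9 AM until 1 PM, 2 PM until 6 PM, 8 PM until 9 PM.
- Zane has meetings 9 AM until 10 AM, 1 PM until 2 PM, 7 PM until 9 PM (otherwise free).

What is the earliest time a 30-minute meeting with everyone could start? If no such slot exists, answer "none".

Mateo free: 10:00-13:00, 14:30-20:30 (invert busy blocks within the working day).
Elena free: 09:00-13:00, 14:00-18:00, 20:00-21:00.
Zane free: 10:00-13:00, 14:00-19:00 (invert busy blocks within the working day).
Mateo ∩ Elena: 10:00-13:00, 14:30-18:00, 20:00-20:30.
Mateo ∩ Elena ∩ Zane: 10:00-13:00, 14:30-18:00.
The first common window of at least 30 minutes is 10:00-13:00, so the earliest start is 10:00.

10:00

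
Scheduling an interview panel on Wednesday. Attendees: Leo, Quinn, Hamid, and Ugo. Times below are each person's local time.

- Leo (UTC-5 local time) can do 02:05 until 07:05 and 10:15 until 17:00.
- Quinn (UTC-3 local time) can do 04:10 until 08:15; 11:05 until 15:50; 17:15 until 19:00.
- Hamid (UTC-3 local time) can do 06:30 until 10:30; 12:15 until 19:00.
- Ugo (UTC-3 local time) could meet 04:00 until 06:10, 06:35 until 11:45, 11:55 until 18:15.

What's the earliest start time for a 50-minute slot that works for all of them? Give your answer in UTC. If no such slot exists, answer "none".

09:35

Leo in UTC: 07:05-12:05, 15:15-22:00 (add 5h to convert from UTC-5).
Quinn in UTC: 07:10-11:15, 14:05-18:50, 20:15-22:00 (add 3h to convert from UTC-3).
Hamid in UTC: 09:30-13:30, 15:15-22:00 (add 3h to convert from UTC-3).
Ugo in UTC: 07:00-09:10, 09:35-14:45, 14:55-21:15 (add 3h to convert from UTC-3).
Leo ∩ Quinn: 07:10-11:15, 15:15-18:50, 20:15-22:00.
Leo ∩ Quinn ∩ Hamid: 09:30-11:15, 15:15-18:50, 20:15-22:00.
Leo ∩ Quinn ∩ Hamid ∩ Ugo: 09:35-11:15, 15:15-18:50, 20:15-21:15.
Those are the intersection windows.
The first common window of at least 50 minutes is 09:35-11:15, so the earliest start is 09:35.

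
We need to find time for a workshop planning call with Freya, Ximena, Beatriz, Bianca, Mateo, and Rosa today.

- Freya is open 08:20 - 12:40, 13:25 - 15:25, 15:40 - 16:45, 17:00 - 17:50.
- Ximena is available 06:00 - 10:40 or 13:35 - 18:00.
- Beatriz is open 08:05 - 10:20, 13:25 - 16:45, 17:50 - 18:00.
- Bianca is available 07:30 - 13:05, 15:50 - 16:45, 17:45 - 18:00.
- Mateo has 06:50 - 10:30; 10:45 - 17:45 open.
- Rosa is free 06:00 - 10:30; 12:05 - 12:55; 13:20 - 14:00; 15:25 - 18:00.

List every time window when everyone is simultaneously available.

Freya ∩ Ximena: 08:20-10:40, 13:35-15:25, 15:40-16:45, 17:00-17:50.
Freya ∩ Ximena ∩ Beatriz: 08:20-10:20, 13:35-15:25, 15:40-16:45.
Freya ∩ Ximena ∩ Beatriz ∩ Bianca: 08:20-10:20, 15:50-16:45.
Freya ∩ Ximena ∩ Beatriz ∩ Bianca ∩ Mateo: 08:20-10:20, 15:50-16:45.
Freya ∩ Ximena ∩ Beatriz ∩ Bianca ∩ Mateo ∩ Rosa: 08:20-10:20, 15:50-16:45.
So the common availability across everyone is 08:20-10:20, 15:50-16:45.

08:20-10:20, 15:50-16:45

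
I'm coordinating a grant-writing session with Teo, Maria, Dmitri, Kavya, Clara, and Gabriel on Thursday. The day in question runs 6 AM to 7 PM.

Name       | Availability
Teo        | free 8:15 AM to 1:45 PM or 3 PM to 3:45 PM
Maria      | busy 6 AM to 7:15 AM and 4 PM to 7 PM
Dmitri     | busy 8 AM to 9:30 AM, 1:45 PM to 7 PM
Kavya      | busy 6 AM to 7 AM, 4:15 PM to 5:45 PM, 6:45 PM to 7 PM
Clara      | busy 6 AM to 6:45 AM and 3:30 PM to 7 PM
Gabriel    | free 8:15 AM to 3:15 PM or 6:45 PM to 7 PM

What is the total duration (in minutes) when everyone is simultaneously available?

255

Teo free: 08:15-13:45, 15:00-15:45.
Maria free: 07:15-16:00 (invert busy blocks within the working day).
Dmitri free: 06:00-08:00, 09:30-13:45 (invert busy blocks within the working day).
Kavya free: 07:00-16:15, 17:45-18:45 (invert busy blocks within the working day).
Clara free: 06:45-15:30 (invert busy blocks within the working day).
Gabriel free: 08:15-15:15, 18:45-19:00.
Teo ∩ Maria: 08:15-13:45, 15:00-15:45.
Teo ∩ Maria ∩ Dmitri: 09:30-13:45.
Teo ∩ Maria ∩ Dmitri ∩ Kavya: 09:30-13:45.
Teo ∩ Maria ∩ Dmitri ∩ Kavya ∩ Clara: 09:30-13:45.
Teo ∩ Maria ∩ Dmitri ∩ Kavya ∩ Clara ∩ Gabriel: 09:30-13:45.
That's a single block of 255 minutes.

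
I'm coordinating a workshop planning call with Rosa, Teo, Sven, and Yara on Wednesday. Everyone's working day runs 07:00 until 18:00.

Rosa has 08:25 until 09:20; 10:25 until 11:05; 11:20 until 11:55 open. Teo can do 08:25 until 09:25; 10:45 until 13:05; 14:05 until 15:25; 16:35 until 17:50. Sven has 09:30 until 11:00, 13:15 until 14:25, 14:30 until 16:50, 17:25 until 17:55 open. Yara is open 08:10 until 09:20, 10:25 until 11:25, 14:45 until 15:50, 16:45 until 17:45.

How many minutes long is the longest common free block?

Rosa ∩ Teo: 08:25-09:20, 10:45-11:05, 11:20-11:55.
Rosa ∩ Teo ∩ Sven: 10:45-11:00.
Rosa ∩ Teo ∩ Sven ∩ Yara: 10:45-11:00.
Those are the intersection windows.
The longest is 10:45-11:00 at 15 minutes.

15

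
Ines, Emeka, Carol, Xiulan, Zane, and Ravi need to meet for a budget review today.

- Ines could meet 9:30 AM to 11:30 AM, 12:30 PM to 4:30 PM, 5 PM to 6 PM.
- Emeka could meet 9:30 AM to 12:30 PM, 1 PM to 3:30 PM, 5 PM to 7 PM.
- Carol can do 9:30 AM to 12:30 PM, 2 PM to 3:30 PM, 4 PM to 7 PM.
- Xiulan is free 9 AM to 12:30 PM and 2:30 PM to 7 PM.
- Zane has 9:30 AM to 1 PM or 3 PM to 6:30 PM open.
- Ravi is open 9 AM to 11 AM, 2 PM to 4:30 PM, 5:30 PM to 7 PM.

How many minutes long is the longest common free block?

Ines ∩ Emeka: 09:30-11:30, 13:00-15:30, 17:00-18:00.
Ines ∩ Emeka ∩ Carol: 09:30-11:30, 14:00-15:30, 17:00-18:00.
Ines ∩ Emeka ∩ Carol ∩ Xiulan: 09:30-11:30, 14:30-15:30, 17:00-18:00.
Ines ∩ Emeka ∩ Carol ∩ Xiulan ∩ Zane: 09:30-11:30, 15:00-15:30, 17:00-18:00.
Ines ∩ Emeka ∩ Carol ∩ Xiulan ∩ Zane ∩ Ravi: 09:30-11:00, 15:00-15:30, 17:30-18:00.
Those are the intersection windows.
The longest is 09:30-11:00 at 90 minutes.

90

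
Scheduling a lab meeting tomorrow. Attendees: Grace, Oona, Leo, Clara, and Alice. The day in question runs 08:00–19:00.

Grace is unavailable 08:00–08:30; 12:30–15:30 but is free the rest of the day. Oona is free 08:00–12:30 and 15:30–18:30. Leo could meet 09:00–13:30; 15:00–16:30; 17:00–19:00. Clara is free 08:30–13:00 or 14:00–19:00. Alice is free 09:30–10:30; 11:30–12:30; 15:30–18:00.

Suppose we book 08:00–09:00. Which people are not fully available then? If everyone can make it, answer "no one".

Grace free: 08:30-12:30, 15:30-19:00 (invert busy blocks within the working day).
Oona free: 08:00-12:30, 15:30-18:30.
Leo free: 09:00-13:30, 15:00-16:30, 17:00-19:00.
Clara free: 08:30-13:00, 14:00-19:00.
Alice free: 09:30-10:30, 11:30-12:30, 15:30-18:00.
Grace: not fully free for 08:00-09:00. Oona: free for 08:00-09:00. Leo: not fully free for 08:00-09:00. Clara: not fully free for 08:00-09:00. Alice: not fully free for 08:00-09:00.

Alice, Clara, Grace, Leo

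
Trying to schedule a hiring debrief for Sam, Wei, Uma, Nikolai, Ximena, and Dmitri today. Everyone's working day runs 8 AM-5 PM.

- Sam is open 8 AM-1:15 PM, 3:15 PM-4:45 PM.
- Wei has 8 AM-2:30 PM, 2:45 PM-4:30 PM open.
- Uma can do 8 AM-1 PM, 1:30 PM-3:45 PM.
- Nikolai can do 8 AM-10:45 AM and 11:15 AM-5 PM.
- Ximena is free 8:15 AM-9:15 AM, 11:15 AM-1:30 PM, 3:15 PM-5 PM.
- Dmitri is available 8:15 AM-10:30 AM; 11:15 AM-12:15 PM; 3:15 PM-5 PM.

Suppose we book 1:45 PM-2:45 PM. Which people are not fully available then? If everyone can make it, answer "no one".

Dmitri, Sam, Wei, Ximena

Sam: not fully free for 13:45-14:45. Wei: not fully free for 13:45-14:45. Uma: free for 13:45-14:45. Nikolai: free for 13:45-14:45. Ximena: not fully free for 13:45-14:45. Dmitri: not fully free for 13:45-14:45.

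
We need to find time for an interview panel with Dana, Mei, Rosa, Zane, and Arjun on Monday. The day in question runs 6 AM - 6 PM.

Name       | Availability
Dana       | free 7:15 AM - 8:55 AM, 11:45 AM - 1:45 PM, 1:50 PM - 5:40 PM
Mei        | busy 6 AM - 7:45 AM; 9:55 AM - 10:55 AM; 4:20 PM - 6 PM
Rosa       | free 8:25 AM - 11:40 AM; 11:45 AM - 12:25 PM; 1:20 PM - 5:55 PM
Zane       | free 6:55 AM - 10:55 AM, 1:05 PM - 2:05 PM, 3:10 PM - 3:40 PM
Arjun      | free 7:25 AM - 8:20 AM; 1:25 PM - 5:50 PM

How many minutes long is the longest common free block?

30

Dana free: 07:15-08:55, 11:45-13:45, 13:50-17:40.
Mei free: 07:45-09:55, 10:55-16:20 (invert busy blocks within the working day).
Rosa free: 08:25-11:40, 11:45-12:25, 13:20-17:55.
Zane free: 06:55-10:55, 13:05-14:05, 15:10-15:40.
Arjun free: 07:25-08:20, 13:25-17:50.
Dana ∩ Mei: 07:45-08:55, 11:45-13:45, 13:50-16:20.
Dana ∩ Mei ∩ Rosa: 08:25-08:55, 11:45-12:25, 13:20-13:45, 13:50-16:20.
Dana ∩ Mei ∩ Rosa ∩ Zane: 08:25-08:55, 13:20-13:45, 13:50-14:05, 15:10-15:40.
Dana ∩ Mei ∩ Rosa ∩ Zane ∩ Arjun: 13:25-13:45, 13:50-14:05, 15:10-15:40.
So the common availability across everyone is 13:25-13:45, 13:50-14:05, 15:10-15:40.
The longest is 15:10-15:40 at 30 minutes.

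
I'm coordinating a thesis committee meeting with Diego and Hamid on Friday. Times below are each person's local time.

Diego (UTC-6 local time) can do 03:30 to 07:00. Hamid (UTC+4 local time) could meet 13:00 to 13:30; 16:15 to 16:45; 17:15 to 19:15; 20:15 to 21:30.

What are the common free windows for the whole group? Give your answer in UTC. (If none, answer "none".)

12:15-12:45

Diego in UTC: 09:30-13:00 (add 6h to convert from UTC-6).
Hamid in UTC: 09:00-09:30, 12:15-12:45, 13:15-15:15, 16:15-17:30 (subtract 4h to convert from UTC+4).
Diego ∩ Hamid: 12:15-12:45.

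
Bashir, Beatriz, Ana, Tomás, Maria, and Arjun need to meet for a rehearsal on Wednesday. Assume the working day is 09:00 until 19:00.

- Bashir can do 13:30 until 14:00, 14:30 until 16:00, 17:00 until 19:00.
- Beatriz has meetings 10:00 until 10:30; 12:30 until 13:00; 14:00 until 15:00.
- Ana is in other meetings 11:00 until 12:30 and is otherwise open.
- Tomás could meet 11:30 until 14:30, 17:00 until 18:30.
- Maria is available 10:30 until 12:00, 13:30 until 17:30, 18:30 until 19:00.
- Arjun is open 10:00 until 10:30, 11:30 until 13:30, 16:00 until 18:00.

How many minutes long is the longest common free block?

30

Bashir free: 13:30-14:00, 14:30-16:00, 17:00-19:00.
Beatriz free: 09:00-10:00, 10:30-12:30, 13:00-14:00, 15:00-19:00 (invert busy blocks within the working day).
Ana free: 09:00-11:00, 12:30-19:00 (invert busy blocks within the working day).
Tomás free: 11:30-14:30, 17:00-18:30.
Maria free: 10:30-12:00, 13:30-17:30, 18:30-19:00.
Arjun free: 10:00-10:30, 11:30-13:30, 16:00-18:00.
Bashir ∩ Beatriz: 13:30-14:00, 15:00-16:00, 17:00-19:00.
Bashir ∩ Beatriz ∩ Ana: 13:30-14:00, 15:00-16:00, 17:00-19:00.
Bashir ∩ Beatriz ∩ Ana ∩ Tomás: 13:30-14:00, 17:00-18:30.
Bashir ∩ Beatriz ∩ Ana ∩ Tomás ∩ Maria: 13:30-14:00, 17:00-17:30.
Bashir ∩ Beatriz ∩ Ana ∩ Tomás ∩ Maria ∩ Arjun: 17:00-17:30.
The longest is 17:00-17:30 at 30 minutes.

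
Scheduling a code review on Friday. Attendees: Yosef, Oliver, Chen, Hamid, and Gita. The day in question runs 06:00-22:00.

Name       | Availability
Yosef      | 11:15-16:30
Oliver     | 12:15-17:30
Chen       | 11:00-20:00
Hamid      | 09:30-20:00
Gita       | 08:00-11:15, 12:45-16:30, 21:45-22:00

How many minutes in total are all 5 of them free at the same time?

Yosef ∩ Oliver: 12:15-16:30.
Yosef ∩ Oliver ∩ Chen: 12:15-16:30.
Yosef ∩ Oliver ∩ Chen ∩ Hamid: 12:15-16:30.
Yosef ∩ Oliver ∩ Chen ∩ Hamid ∩ Gita: 12:45-16:30.
That's a single block of 225 minutes.

225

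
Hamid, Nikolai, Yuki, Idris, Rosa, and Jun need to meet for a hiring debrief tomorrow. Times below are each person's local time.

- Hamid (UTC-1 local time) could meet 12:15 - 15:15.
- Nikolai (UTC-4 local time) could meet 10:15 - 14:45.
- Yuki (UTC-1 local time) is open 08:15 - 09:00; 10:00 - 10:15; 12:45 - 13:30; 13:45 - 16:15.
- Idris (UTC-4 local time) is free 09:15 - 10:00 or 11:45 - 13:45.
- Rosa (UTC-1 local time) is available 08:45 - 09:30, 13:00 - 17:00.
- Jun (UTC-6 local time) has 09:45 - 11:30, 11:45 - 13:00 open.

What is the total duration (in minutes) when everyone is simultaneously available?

Hamid in UTC: 13:15-16:15 (add 1h to convert from UTC-1).
Nikolai in UTC: 14:15-18:45 (add 4h to convert from UTC-4).
Yuki in UTC: 09:15-10:00, 11:00-11:15, 13:45-14:30, 14:45-17:15 (add 1h to convert from UTC-1).
Idris in UTC: 13:15-14:00, 15:45-17:45 (add 4h to convert from UTC-4).
Rosa in UTC: 09:45-10:30, 14:00-18:00 (add 1h to convert from UTC-1).
Jun in UTC: 15:45-17:30, 17:45-19:00 (add 6h to convert from UTC-6).
Hamid ∩ Nikolai: 14:15-16:15.
Hamid ∩ Nikolai ∩ Yuki: 14:15-14:30, 14:45-16:15.
Hamid ∩ Nikolai ∩ Yuki ∩ Idris: 15:45-16:15.
Hamid ∩ Nikolai ∩ Yuki ∩ Idris ∩ Rosa: 15:45-16:15.
Hamid ∩ Nikolai ∩ Yuki ∩ Idris ∩ Rosa ∩ Jun: 15:45-16:15.
That's a single block of 30 minutes.

30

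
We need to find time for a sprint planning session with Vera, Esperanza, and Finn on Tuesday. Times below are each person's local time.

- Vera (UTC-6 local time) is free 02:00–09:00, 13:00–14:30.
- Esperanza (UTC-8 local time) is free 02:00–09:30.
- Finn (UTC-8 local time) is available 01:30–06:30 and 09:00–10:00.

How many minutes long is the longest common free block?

270

Vera in UTC: 08:00-15:00, 19:00-20:30 (add 6h to convert from UTC-6).
Esperanza in UTC: 10:00-17:30 (add 8h to convert from UTC-8).
Finn in UTC: 09:30-14:30, 17:00-18:00 (add 8h to convert from UTC-8).
Vera ∩ Esperanza: 10:00-15:00.
Vera ∩ Esperanza ∩ Finn: 10:00-14:30.
So the common availability across everyone is 10:00-14:30.
The longest is 10:00-14:30 at 270 minutes.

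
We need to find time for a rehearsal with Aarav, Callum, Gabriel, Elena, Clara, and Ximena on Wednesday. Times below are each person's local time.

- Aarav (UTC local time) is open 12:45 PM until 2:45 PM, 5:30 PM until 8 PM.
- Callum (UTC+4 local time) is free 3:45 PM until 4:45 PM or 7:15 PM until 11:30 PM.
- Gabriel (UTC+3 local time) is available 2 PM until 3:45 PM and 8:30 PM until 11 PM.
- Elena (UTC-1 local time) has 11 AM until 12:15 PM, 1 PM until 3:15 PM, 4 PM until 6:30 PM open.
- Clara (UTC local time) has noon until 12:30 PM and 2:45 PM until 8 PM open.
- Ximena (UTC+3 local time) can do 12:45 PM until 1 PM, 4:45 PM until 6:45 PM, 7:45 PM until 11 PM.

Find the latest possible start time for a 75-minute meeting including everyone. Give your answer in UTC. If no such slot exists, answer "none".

Aarav in UTC: 12:45-14:45, 17:30-20:00.
Callum in UTC: 11:45-12:45, 15:15-19:30 (subtract 4h to convert from UTC+4).
Gabriel in UTC: 11:00-12:45, 17:30-20:00 (subtract 3h to convert from UTC+3).
Elena in UTC: 12:00-13:15, 14:00-16:15, 17:00-19:30 (add 1h to convert from UTC-1).
Clara in UTC: 12:00-12:30, 14:45-20:00.
Ximena in UTC: 09:45-10:00, 13:45-15:45, 16:45-20:00 (subtract 3h to convert from UTC+3).
Aarav ∩ Callum: 17:30-19:30.
Aarav ∩ Callum ∩ Gabriel: 17:30-19:30.
Aarav ∩ Callum ∩ Gabriel ∩ Elena: 17:30-19:30.
Aarav ∩ Callum ∩ Gabriel ∩ Elena ∩ Clara: 17:30-19:30.
Aarav ∩ Callum ∩ Gabriel ∩ Elena ∩ Clara ∩ Ximena: 17:30-19:30.
The last common window of at least 75 minutes is 17:30-19:30; a 75-minute meeting can start as late as 18:15 and still end by 19:30.

18:15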